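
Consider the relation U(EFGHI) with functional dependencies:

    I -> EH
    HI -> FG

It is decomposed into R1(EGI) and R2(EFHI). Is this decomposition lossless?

Common attributes: R1 ∩ R2 = {EI}.
Closure of {EI}: I → EH applies, adding H; HI → FG applies, adding FG. So (EI)⁺ = {EFGHI}.
This closure contains every attribute of R1, so R1 ∩ R2 → R1. The join is lossless.

Yes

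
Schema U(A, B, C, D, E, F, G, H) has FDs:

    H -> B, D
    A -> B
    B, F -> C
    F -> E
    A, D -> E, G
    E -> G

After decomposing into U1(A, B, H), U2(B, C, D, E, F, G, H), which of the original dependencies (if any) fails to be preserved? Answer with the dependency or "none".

Check A, D → E, G: no single fragment contains all of {A, D, E, G}, and the restricted closure of {A, D} across the fragments never reaches {E, G}.
H → B, D is preserved.
A → B is preserved.
B, F → C is preserved.
F → E is preserved.
E → G is preserved.

A, D -> E, G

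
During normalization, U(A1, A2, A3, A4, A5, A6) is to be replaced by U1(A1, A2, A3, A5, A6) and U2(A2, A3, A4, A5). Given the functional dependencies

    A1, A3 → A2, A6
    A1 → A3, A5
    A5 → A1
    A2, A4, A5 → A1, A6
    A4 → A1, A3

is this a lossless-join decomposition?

Common attributes: U1 ∩ U2 = {A2, A3, A5}.
Closure of {A2, A3, A5}: A5 → A1 applies, adding A1; A1, A3 → A2, A6 applies, adding A6. So (A2, A3, A5)⁺ = {A1, A2, A3, A5, A6}.
This closure contains every attribute of U1, so U1 ∩ U2 → U1. The join is lossless.

Yes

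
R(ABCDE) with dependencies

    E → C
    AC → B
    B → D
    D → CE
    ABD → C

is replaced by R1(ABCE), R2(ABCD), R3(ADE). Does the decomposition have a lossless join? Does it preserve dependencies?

Lossless test (chase): Rows 1 and 3 agree on E; apply E→C and equate their C entries. Rows 1 and 3 agree on AC; apply AC→B and equate their B entries. Rows 1 and 2 agree on B; apply B→D and equate their D entries. Rows 1 and 2 agree on D; apply D→CE and equate their CE entries. Row 1 is now all distinguished symbols — the join is lossless.
Dependency preservation: D → CE is not contained in any single fragment, but the restricted closure of its left-hand side across the fragments still reaches the right-hand side; the remaining FDs each lie inside some fragment. All dependencies are preserved.

lossless and dependency-preserving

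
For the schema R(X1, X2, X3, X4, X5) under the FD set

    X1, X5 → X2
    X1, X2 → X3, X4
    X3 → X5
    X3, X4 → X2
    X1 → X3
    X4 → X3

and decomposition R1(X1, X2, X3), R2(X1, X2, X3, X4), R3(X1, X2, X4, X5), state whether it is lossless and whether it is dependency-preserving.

lossless but not dependency-preserving

Lossless test (chase): Rows 1 and 2 agree on X1, X2; apply X1, X2→X3, X4 and equate their X3, X4 entries. Rows 1 and 3 agree on X1, X2; apply X1, X2→X3, X4 and equate their X3, X4 entries. Rows 1 and 2 agree on X3; apply X3→X5 and equate their X5 entries. Rows 1 and 3 agree on X3; apply X3→X5 and equate their X5 entries. Row 1 is now all distinguished symbols — the join is lossless.
Dependency preservation: the restricted closure of {X3} across the fragments never reaches {X5}, so X3 → X5 cannot be enforced without a join — not preserved.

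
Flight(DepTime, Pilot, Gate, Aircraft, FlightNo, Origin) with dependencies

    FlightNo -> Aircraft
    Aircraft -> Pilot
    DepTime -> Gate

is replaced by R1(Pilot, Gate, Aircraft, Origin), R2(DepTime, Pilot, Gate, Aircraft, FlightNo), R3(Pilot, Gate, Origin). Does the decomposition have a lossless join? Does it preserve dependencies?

Lossless test (chase): applying each FD to every pair of rows produces no changes in the tableau, so no row becomes fully distinguished — the join is lossy.
Dependency preservation: every FD's attributes lie within a single fragment, so each can be enforced locally — preserved.

lossy but dependency-preserving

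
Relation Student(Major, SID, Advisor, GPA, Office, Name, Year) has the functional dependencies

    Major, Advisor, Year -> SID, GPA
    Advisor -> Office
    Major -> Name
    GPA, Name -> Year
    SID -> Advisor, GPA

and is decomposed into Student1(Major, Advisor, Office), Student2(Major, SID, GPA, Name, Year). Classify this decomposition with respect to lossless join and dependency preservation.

lossy and not dependency-preserving

Lossless test: (Major)⁺ = {Major, Name}, which is a superkey of neither fragment — lossy.
Dependency preservation: the restricted closure of {Major, Advisor, Year} across the fragments never reaches {SID, GPA}, so Major, Advisor, Year → SID, GPA cannot be enforced without a join — not preserved.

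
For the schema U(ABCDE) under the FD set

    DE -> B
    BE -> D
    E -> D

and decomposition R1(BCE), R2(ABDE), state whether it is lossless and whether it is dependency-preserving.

Lossless test: (BE)⁺ = {BDE}, which is a superkey of neither fragment — lossy.
Dependency preservation: every FD's attributes lie within a single fragment, so each can be enforced locally — preserved.

lossy but dependency-preserving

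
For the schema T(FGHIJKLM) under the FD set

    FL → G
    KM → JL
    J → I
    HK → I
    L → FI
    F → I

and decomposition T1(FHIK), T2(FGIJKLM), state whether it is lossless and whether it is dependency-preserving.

Lossless test: (FIK)⁺ = {FIK}, which is a superkey of neither fragment — lossy.
Dependency preservation: every FD's attributes lie within a single fragment, so each can be enforced locally — preserved.

lossy but dependency-preserving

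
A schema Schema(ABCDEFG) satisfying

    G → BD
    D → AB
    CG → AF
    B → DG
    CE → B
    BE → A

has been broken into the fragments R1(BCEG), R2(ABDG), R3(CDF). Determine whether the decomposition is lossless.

Chase test. Columns are ABCDEFG; row i has aⱼ where attribute j ∈ Ri, else bᵢⱼ.
Initial tableau (one row per fragment):
  row 1: b11 a2 a3 b14 a5 b16 a7
  row 2: a1 a2 b23 a4 b25 b26 a7
  row 3: b31 b32 a3 a4 b35 a6 b37
Rows 1 and 2 agree on G; apply G→BD and equate their BD entries.
Rows 1 and 2 agree on D; apply D→AB and equate their AB entries.
Rows 1 and 3 agree on D; apply D→AB and equate their AB entries.
Rows 1 and 3 agree on B; apply B→DG and equate their DG entries.
Rows 1 and 3 agree on CG; apply CG→AF and equate their AF entries.
Row 1 is now all distinguished symbols — the join is lossless.

Yes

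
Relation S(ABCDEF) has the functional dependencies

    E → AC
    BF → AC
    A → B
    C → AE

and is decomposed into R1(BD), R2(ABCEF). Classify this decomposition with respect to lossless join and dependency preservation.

lossy but dependency-preserving

Lossless test: (B)⁺ = {B}, which is a superkey of neither fragment — lossy.
Dependency preservation: every FD's attributes lie within a single fragment, so each can be enforced locally — preserved.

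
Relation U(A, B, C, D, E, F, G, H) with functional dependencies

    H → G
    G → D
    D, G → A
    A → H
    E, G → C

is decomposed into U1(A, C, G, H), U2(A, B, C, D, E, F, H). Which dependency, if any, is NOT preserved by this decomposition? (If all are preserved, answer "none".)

none

H → G lies within U1.
G → D: restricted closure across fragments reaches D.
D, G → A: restricted closure across fragments reaches A.
A → H lies within U1.
E, G → C: restricted closure across fragments reaches C.
Every dependency is enforceable on the fragments, so the decomposition is dependency-preserving.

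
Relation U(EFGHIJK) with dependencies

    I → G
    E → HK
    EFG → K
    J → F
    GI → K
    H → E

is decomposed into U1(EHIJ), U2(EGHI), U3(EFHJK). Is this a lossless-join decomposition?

Chase test. Columns are EFGHIJK; row i has aⱼ where attribute j ∈ Ui, else bᵢⱼ.
Initial tableau (one row per fragment):
  row 1: a1 b12 b13 a4 a5 a6 b17
  row 2: a1 b22 a3 a4 a5 b26 b27
  row 3: a1 a2 b33 a4 b35 a6 a7
Rows 1 and 2 agree on I; apply I→G and equate their G entries.
Rows 1 and 2 agree on E; apply E→HK and equate their HK entries.
Rows 1 and 3 agree on E; apply E→HK and equate their HK entries.
Rows 1 and 3 agree on J; apply J→F and equate their F entries.
Row 1 is now all distinguished symbols — the join is lossless.

Yes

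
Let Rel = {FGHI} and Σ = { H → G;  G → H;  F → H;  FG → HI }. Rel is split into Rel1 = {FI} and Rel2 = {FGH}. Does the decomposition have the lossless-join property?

Yes

Common attributes: Rel1 ∩ Rel2 = {F}.
Closure of {F}: F → H applies, adding H; H → G applies, adding G; FG → HI applies, adding I. So (F)⁺ = {FGHI}.
This closure contains every attribute of Rel1, so Rel1 ∩ Rel2 → Rel1. The join is lossless.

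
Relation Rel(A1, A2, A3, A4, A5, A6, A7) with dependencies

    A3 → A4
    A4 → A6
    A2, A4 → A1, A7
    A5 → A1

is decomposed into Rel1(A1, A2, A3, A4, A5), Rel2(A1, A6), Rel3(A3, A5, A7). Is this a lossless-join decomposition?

No

Chase test. Columns are A1, A2, A3, A4, A5, A6, A7; row i has aⱼ where attribute j ∈ Reli, else bᵢⱼ.
Initial tableau (one row per fragment):
  row 1: a1 a2 a3 a4 a5 b16 b17
  row 2: a1 b22 b23 b24 b25 a6 b27
  row 3: b31 b32 a3 b34 a5 b36 a7
Rows 1 and 3 agree on A3; apply A3→A4 and equate their A4 entries.
Rows 1 and 3 agree on A4; apply A4→A6 and equate their A6 entries.
Rows 1 and 3 agree on A5; apply A5→A1 and equate their A1 entries.
No row becomes fully distinguished — the join is lossy.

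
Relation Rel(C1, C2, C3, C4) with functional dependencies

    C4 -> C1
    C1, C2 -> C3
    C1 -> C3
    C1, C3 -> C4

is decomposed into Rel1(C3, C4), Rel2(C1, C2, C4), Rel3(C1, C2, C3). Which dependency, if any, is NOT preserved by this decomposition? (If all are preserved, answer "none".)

none

C4 → C1 lies within Rel2.
C1, C2 → C3 lies within Rel3.
C1 → C3 lies within Rel3.
C1, C3 → C4: restricted closure across fragments reaches C4.
Every dependency is enforceable on the fragments, so the decomposition is dependency-preserving.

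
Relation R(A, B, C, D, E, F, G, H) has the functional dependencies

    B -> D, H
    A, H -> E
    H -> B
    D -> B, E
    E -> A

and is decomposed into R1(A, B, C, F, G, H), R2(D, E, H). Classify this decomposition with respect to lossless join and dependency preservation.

lossless but not dependency-preserving

Lossless test: (H)⁺ = {A, B, D, E, H}, which contains all of one fragment — lossless.
Dependency preservation: the restricted closure of {E} across the fragments never reaches {A}, so E → A cannot be enforced without a join — not preserved.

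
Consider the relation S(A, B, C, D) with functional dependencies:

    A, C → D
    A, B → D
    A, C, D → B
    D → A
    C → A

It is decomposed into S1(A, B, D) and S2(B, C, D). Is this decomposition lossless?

Yes

Common attributes: S1 ∩ S2 = {B, D}.
Closure of {B, D}: D → A applies, adding A. So (B, D)⁺ = {A, B, D}.
This closure contains every attribute of S1, so S1 ∩ S2 → S1. The join is lossless.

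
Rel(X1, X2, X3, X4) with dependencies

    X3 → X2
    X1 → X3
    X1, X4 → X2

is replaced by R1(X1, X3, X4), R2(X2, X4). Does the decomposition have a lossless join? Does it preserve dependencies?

Lossless test: (X4)⁺ = {X4}, which is a superkey of neither fragment — lossy.
Dependency preservation: the restricted closure of {X3} across the fragments never reaches {X2}, so X3 → X2 cannot be enforced without a join — not preserved.

lossy and not dependency-preserving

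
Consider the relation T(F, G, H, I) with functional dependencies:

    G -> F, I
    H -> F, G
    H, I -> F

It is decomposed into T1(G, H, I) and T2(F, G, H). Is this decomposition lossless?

Common attributes: T1 ∩ T2 = {G, H}.
Closure of {G, H}: G → F, I applies, adding F, I. So (G, H)⁺ = {F, G, H, I}.
This closure contains every attribute of T1, so T1 ∩ T2 → T1. The join is lossless.

Yes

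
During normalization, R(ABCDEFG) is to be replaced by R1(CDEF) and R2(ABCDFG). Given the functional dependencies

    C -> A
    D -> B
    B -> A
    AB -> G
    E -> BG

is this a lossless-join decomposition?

Common attributes: R1 ∩ R2 = {CDF}.
Closure of {CDF}: C → A applies, adding A; D → B applies, adding B; AB → G applies, adding G. So (CDF)⁺ = {ABCDFG}.
This closure contains every attribute of R2, so R1 ∩ R2 → R2. The join is lossless.

Yes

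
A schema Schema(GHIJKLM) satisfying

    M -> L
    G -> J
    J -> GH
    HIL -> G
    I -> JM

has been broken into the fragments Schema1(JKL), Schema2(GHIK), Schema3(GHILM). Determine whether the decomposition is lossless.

No

Chase test. Columns are GHIJKLM; row i has aⱼ where attribute j ∈ Schemai, else bᵢⱼ.
Initial tableau (one row per fragment):
  row 1: b11 b12 b13 a4 a5 a6 b17
  row 2: a1 a2 a3 b24 a5 b26 b27
  row 3: a1 a2 a3 b34 b35 a6 a7
Rows 2 and 3 agree on G; apply G→J and equate their J entries.
Rows 2 and 3 agree on I; apply I→JM and equate their JM entries.
Rows 2 and 3 agree on M; apply M→L and equate their L entries.
No row becomes fully distinguished — the join is lossy.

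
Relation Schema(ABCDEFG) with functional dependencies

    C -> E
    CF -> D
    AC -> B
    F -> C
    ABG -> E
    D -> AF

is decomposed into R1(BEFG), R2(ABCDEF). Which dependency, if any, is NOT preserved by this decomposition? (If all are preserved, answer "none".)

Check ABG → E: no single fragment contains all of {ABEG}, and the restricted closure of {ABG} across the fragments never reaches {E}.
C → E is preserved.
CF → D is preserved.
AC → B is preserved.
F → C is preserved.
D → AF is preserved.

ABG -> E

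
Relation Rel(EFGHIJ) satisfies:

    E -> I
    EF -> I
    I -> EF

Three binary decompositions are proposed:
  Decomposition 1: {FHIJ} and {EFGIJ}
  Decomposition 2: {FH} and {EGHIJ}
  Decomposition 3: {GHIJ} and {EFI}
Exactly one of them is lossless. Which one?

Decomposition 3

Decomposition 1: common = {FIJ}, closure = {EFIJ} → lossy.
Decomposition 2: common = {H}, closure = {H} → lossy.
Decomposition 3: common = {I}, closure = {EFI} → lossless.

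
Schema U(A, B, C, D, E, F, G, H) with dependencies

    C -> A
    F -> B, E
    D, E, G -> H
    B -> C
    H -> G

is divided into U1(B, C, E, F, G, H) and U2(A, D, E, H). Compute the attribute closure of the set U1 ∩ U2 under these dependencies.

U1 ∩ U2 = {E, H}.
H → G applies, adding G
Closure: {E, G, H}.

E, G, H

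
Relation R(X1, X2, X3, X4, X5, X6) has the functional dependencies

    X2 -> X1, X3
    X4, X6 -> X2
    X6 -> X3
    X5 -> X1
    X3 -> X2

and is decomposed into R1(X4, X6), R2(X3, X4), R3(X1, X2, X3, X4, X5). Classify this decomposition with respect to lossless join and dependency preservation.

Lossless test (chase): Rows 2 and 3 agree on X3; apply X3→X2 and equate their X2 entries. Rows 2 and 3 agree on X2; apply X2→X1, X3 and equate their X1, X3 entries. No row becomes fully distinguished — the join is lossy.
Dependency preservation: the restricted closure of {X4, X6} across the fragments never reaches {X2}, so X4, X6 → X2 cannot be enforced without a join — not preserved.

lossy and not dependency-preserving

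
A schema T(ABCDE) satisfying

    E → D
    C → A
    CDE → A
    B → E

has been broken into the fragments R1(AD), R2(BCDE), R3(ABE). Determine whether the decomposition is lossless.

No

Chase test. Columns are ABCDE; row i has aⱼ where attribute j ∈ Ri, else bᵢⱼ.
Initial tableau (one row per fragment):
  row 1: a1 b12 b13 a4 b15
  row 2: b21 a2 a3 a4 a5
  row 3: a1 a2 b33 b34 a5
Rows 2 and 3 agree on E; apply E→D and equate their D entries.
No row becomes fully distinguished — the join is lossy.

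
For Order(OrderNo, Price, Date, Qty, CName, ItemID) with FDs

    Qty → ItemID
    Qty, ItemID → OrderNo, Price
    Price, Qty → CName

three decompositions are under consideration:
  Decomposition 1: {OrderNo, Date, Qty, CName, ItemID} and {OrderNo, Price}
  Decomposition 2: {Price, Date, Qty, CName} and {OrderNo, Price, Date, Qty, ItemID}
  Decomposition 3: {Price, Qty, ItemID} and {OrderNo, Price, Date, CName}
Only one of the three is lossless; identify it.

Decomposition 2

Decomposition 1: common = {OrderNo}, closure = {OrderNo} → lossy.
Decomposition 2: common = {Price, Date, Qty}, closure = {OrderNo, Price, Date, Qty, CName, ItemID} → lossless.
Decomposition 3: common = {Price}, closure = {Price} → lossy.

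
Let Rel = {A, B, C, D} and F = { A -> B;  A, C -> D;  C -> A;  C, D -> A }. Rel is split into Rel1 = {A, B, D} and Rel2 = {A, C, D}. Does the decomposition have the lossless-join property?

Yes

Common attributes: Rel1 ∩ Rel2 = {A, D}.
Closure of {A, D}: A → B applies, adding B. So (A, D)⁺ = {A, B, D}.
This closure contains every attribute of Rel1, so Rel1 ∩ Rel2 → Rel1. The join is lossless.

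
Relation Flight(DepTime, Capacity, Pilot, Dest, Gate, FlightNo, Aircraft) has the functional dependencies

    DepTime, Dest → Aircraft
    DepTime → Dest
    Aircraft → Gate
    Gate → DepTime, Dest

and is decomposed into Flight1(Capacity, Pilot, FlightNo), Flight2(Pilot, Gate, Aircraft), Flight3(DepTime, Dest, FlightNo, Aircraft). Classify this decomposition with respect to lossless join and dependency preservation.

Lossless test (chase): Rows 2 and 3 agree on Aircraft; apply Aircraft→Gate and equate their Gate entries. Rows 2 and 3 agree on Gate; apply Gate→DepTime, Dest and equate their DepTime, Dest entries. No row becomes fully distinguished — the join is lossy.
Dependency preservation: Gate → DepTime, Dest is not contained in any single fragment, but the restricted closure of its left-hand side across the fragments still reaches the right-hand side; the remaining FDs each lie inside some fragment. All dependencies are preserved.

lossy but dependency-preserving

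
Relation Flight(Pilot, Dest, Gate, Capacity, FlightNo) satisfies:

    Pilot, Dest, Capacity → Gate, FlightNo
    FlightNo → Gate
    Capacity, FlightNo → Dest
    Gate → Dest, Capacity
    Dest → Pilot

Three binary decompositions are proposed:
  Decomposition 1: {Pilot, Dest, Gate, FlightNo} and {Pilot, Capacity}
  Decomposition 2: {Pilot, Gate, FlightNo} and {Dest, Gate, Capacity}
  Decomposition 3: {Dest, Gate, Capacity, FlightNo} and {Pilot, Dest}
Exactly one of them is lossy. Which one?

Decomposition 1: common = {Pilot}, closure = {Pilot} → lossy.
Decomposition 2: common = {Gate}, closure = {Pilot, Dest, Gate, Capacity, FlightNo} → lossless.
Decomposition 3: common = {Dest}, closure = {Pilot, Dest} → lossless.

Decomposition 1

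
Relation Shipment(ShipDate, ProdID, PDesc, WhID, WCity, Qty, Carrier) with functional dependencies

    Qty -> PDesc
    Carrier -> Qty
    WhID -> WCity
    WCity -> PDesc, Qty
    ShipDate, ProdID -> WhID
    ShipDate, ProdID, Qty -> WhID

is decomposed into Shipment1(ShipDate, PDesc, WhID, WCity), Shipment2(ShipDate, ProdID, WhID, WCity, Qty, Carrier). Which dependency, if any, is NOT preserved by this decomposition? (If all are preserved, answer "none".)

Check Qty → PDesc: no single fragment contains all of {PDesc, Qty}, and the restricted closure of {Qty} across the fragments never reaches {PDesc}.
Carrier → Qty is preserved.
WhID → WCity is preserved.
WCity → PDesc, Qty is preserved.
ShipDate, ProdID → WhID is preserved.
ShipDate, ProdID, Qty → WhID is preserved.

Qty -> PDesc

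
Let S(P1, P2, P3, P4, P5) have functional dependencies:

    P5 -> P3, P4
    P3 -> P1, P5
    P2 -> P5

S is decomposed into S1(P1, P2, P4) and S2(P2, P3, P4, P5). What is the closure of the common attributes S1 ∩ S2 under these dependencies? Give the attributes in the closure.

P1, P2, P3, P4, P5

S1 ∩ S2 = {P2, P4}.
P2 → P5 applies, adding P5
P5 → P3, P4 applies, adding P3
P3 → P1, P5 applies, adding P1
Closure: {P1, P2, P3, P4, P5}.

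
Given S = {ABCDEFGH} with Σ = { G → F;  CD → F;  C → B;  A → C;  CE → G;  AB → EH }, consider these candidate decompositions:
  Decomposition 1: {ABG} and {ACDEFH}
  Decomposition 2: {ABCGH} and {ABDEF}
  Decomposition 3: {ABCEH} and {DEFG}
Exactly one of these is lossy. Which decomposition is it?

Decomposition 3

Decomposition 1: common = {A}, closure = {ABCEFGH} → lossless.
Decomposition 2: common = {AB}, closure = {ABCEFGH} → lossless.
Decomposition 3: common = {E}, closure = {E} → lossy.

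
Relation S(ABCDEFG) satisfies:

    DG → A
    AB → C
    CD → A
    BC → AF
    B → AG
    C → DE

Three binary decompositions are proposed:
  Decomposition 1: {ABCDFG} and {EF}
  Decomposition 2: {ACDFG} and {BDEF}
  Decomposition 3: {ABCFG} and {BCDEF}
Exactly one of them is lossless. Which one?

Decomposition 1: common = {F}, closure = {F} → lossy.
Decomposition 2: common = {DF}, closure = {DF} → lossy.
Decomposition 3: common = {BCF}, closure = {ABCDEFG} → lossless.

Decomposition 3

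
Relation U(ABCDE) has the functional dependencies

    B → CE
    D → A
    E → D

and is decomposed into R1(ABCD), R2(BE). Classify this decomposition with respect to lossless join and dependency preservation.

Lossless test: (B)⁺ = {ABCDE}, which contains all of one fragment — lossless.
Dependency preservation: the restricted closure of {E} across the fragments never reaches {D}, so E → D cannot be enforced without a join — not preserved.

lossless but not dependency-preserving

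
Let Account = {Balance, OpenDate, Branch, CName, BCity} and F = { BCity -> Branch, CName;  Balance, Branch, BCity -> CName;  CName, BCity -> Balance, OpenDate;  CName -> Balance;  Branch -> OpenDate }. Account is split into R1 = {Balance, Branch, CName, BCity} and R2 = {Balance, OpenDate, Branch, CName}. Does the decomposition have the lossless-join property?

Common attributes: R1 ∩ R2 = {Balance, Branch, CName}.
Closure of {Balance, Branch, CName}: Branch → OpenDate applies, adding OpenDate. So (Balance, Branch, CName)⁺ = {Balance, OpenDate, Branch, CName}.
This closure contains every attribute of R2, so R1 ∩ R2 → R2. The join is lossless.

Yes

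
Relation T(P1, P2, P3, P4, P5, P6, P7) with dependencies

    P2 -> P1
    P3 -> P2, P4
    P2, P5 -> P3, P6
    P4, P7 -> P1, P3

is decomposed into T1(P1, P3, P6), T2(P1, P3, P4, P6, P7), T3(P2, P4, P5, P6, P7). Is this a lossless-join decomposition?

Chase test. Columns are P1, P2, P3, P4, P5, P6, P7; row i has aⱼ where attribute j ∈ Ti, else bᵢⱼ.
Initial tableau (one row per fragment):
  row 1: a1 b12 a3 b14 b15 a6 b17
  row 2: a1 b22 a3 a4 b25 a6 a7
  row 3: b31 a2 b33 a4 a5 a6 a7
Rows 1 and 2 agree on P3; apply P3→P2, P4 and equate their P2, P4 entries.
Rows 2 and 3 agree on P4, P7; apply P4, P7→P1, P3 and equate their P1, P3 entries.
Rows 1 and 3 agree on P3; apply P3→P2, P4 and equate their P2, P4 entries.
Row 3 is now all distinguished symbols — the join is lossless.

Yes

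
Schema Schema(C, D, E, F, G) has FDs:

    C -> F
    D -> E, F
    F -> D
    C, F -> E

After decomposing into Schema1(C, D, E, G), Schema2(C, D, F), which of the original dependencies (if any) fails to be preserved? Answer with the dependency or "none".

C → F lies within Schema2.
D → E, F: restricted closure across fragments reaches E, F.
F → D lies within Schema2.
C, F → E: restricted closure across fragments reaches E.
Every dependency is enforceable on the fragments, so the decomposition is dependency-preserving.

none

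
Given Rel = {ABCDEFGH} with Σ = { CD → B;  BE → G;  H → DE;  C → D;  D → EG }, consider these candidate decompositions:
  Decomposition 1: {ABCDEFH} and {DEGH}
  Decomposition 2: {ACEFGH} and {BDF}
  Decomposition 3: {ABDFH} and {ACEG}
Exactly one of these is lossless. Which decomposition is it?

Decomposition 1

Decomposition 1: common = {DEH}, closure = {DEGH} → lossless.
Decomposition 2: common = {F}, closure = {F} → lossy.
Decomposition 3: common = {A}, closure = {A} → lossy.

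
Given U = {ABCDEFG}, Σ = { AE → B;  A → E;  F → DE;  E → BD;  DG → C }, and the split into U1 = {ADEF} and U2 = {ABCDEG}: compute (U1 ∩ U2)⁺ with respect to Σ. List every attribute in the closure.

ABDE

U1 ∩ U2 = {ADE}.
AE → B applies, adding B
Closure: {ABDE}.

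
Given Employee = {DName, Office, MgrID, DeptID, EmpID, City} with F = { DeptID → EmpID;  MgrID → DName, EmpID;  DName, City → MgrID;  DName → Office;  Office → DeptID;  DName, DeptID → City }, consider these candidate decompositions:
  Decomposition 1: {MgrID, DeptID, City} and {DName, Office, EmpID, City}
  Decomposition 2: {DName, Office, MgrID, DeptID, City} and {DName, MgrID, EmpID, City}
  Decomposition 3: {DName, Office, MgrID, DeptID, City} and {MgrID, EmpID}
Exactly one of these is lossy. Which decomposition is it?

Decomposition 1: common = {City}, closure = {City} → lossy.
Decomposition 2: common = {DName, MgrID, City}, closure = {DName, Office, MgrID, DeptID, EmpID, City} → lossless.
Decomposition 3: common = {MgrID}, closure = {DName, Office, MgrID, DeptID, EmpID, City} → lossless.

Decomposition 1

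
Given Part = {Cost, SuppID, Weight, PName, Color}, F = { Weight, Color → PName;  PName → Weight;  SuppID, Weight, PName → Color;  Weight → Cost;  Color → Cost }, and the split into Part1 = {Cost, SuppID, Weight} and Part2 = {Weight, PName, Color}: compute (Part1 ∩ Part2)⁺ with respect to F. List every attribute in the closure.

Cost, Weight

Part1 ∩ Part2 = {Weight}.
Weight → Cost applies, adding Cost
Closure: {Cost, Weight}.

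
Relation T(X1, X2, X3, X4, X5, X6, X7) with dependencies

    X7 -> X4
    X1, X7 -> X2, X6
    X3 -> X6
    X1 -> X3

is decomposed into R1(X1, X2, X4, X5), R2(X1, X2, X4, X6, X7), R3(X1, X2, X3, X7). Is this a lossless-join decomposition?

No

Chase test. Columns are X1, X2, X3, X4, X5, X6, X7; row i has aⱼ where attribute j ∈ Ri, else bᵢⱼ.
Initial tableau (one row per fragment):
  row 1: a1 a2 b13 a4 a5 b16 b17
  row 2: a1 a2 b23 a4 b25 a6 a7
  row 3: a1 a2 a3 b34 b35 b36 a7
Rows 2 and 3 agree on X7; apply X7→X4 and equate their X4 entries.
Rows 2 and 3 agree on X1, X7; apply X1, X7→X2, X6 and equate their X2, X6 entries.
Rows 1 and 2 agree on X1; apply X1→X3 and equate their X3 entries.
Rows 1 and 3 agree on X1; apply X1→X3 and equate their X3 entries.
Rows 1 and 2 agree on X3; apply X3→X6 and equate their X6 entries.
No row becomes fully distinguished — the join is lossy.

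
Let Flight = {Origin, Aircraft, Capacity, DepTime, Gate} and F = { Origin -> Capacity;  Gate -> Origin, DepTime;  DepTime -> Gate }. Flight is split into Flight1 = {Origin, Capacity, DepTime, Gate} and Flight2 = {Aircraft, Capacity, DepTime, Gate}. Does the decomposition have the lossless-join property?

Yes

Common attributes: Flight1 ∩ Flight2 = {Capacity, DepTime, Gate}.
Closure of {Capacity, DepTime, Gate}: Gate → Origin, DepTime applies, adding Origin. So (Capacity, DepTime, Gate)⁺ = {Origin, Capacity, DepTime, Gate}.
This closure contains every attribute of Flight1, so Flight1 ∩ Flight2 → Flight1. The join is lossless.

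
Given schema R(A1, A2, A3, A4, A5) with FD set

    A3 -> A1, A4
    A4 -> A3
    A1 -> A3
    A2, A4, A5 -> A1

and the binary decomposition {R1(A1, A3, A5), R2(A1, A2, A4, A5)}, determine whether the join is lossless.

Common attributes: R1 ∩ R2 = {A1, A5}.
Closure of {A1, A5}: A1 → A3 applies, adding A3; A3 → A1, A4 applies, adding A4. So (A1, A5)⁺ = {A1, A3, A4, A5}.
This closure contains every attribute of R1, so R1 ∩ R2 → R1. The join is lossless.

Yes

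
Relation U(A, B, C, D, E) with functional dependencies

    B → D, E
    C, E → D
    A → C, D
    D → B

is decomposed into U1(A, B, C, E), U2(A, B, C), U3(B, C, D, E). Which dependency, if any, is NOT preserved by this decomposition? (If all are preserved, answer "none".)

B → D, E lies within U3.
C, E → D lies within U3.
A → C, D: restricted closure across fragments reaches C, D.
D → B lies within U3.
Every dependency is enforceable on the fragments, so the decomposition is dependency-preserving.

none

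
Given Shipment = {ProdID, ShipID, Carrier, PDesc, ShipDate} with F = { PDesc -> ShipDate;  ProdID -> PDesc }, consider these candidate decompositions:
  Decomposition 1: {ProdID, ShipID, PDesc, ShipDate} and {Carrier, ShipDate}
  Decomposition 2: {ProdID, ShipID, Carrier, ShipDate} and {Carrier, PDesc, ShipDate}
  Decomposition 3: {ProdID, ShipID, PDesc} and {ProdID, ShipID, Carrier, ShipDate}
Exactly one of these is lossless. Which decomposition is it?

Decomposition 3

Decomposition 1: common = {ShipDate}, closure = {ShipDate} → lossy.
Decomposition 2: common = {Carrier, ShipDate}, closure = {Carrier, ShipDate} → lossy.
Decomposition 3: common = {ProdID, ShipID}, closure = {ProdID, ShipID, PDesc, ShipDate} → lossless.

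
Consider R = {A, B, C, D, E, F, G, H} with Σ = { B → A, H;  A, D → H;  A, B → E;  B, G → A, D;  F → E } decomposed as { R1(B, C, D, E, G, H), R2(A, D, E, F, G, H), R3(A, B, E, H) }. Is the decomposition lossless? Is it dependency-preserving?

Lossless test (chase): Rows 1 and 3 agree on B; apply B→A, H and equate their A, H entries. No row becomes fully distinguished — the join is lossy.
Dependency preservation: B, G → A, D is not contained in any single fragment, but the restricted closure of its left-hand side across the fragments still reaches the right-hand side; the remaining FDs each lie inside some fragment. All dependencies are preserved.

lossy but dependency-preserving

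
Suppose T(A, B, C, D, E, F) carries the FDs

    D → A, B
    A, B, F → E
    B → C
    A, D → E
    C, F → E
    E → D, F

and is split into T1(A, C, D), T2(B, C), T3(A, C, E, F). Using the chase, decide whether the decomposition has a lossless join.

No

Chase test. Columns are A, B, C, D, E, F; row i has aⱼ where attribute j ∈ Ti, else bᵢⱼ.
Initial tableau (one row per fragment):
  row 1: a1 b12 a3 a4 b15 b16
  row 2: b21 a2 a3 b24 b25 b26
  row 3: a1 b32 a3 b34 a5 a6
No row becomes fully distinguished — the join is lossy.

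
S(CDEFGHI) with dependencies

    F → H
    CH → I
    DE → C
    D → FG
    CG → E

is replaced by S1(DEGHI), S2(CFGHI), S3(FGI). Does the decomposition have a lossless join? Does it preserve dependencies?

Lossless test (chase): Rows 2 and 3 agree on F; apply F→H and equate their H entries. No row becomes fully distinguished — the join is lossy.
Dependency preservation: the restricted closure of {DE} across the fragments never reaches {C}, so DE → C cannot be enforced without a join — not preserved.

lossy and not dependency-preserving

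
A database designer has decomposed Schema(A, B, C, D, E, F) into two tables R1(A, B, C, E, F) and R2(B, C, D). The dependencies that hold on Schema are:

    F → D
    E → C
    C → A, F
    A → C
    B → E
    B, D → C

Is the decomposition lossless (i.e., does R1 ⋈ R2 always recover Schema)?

Yes

Common attributes: R1 ∩ R2 = {B, C}.
Closure of {B, C}: C → A, F applies, adding A, F; B → E applies, adding E; F → D applies, adding D. So (B, C)⁺ = {A, B, C, D, E, F}.
This closure contains every attribute of R1, so R1 ∩ R2 → R1. The join is lossless.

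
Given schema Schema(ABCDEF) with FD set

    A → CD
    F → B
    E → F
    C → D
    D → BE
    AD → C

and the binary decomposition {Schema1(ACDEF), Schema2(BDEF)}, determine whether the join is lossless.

Common attributes: Schema1 ∩ Schema2 = {DEF}.
Closure of {DEF}: F → B applies, adding B. So (DEF)⁺ = {BDEF}.
This closure contains every attribute of Schema2, so Schema1 ∩ Schema2 → Schema2. The join is lossless.

Yes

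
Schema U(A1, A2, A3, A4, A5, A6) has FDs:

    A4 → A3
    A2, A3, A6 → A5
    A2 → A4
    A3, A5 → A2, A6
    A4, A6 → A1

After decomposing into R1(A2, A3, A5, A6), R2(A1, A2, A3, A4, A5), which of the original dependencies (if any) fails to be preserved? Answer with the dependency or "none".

A4, A6 → A1

Check A4, A6 → A1: no single fragment contains all of {A1, A4, A6}, and the restricted closure of {A4, A6} across the fragments never reaches {A1}.
A4 → A3 is preserved.
A2, A3, A6 → A5 is preserved.
A2 → A4 is preserved.
A3, A5 → A2, A6 is preserved.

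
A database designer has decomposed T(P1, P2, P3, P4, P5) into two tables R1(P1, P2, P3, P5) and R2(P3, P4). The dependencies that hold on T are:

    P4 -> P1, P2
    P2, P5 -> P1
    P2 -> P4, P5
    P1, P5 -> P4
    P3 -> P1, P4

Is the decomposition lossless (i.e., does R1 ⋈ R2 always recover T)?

Yes

Common attributes: R1 ∩ R2 = {P3}.
Closure of {P3}: P3 → P1, P4 applies, adding P1, P4; P4 → P1, P2 applies, adding P2; P2 → P4, P5 applies, adding P5. So (P3)⁺ = {P1, P2, P3, P4, P5}.
This closure contains every attribute of R1, so R1 ∩ R2 → R1. The join is lossless.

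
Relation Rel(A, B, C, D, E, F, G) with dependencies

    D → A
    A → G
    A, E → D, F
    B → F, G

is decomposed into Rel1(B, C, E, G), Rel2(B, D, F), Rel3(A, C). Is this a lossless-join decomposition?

Chase test. Columns are A, B, C, D, E, F, G; row i has aⱼ where attribute j ∈ Reli, else bᵢⱼ.
Initial tableau (one row per fragment):
  row 1: b11 a2 a3 b14 a5 b16 a7
  row 2: b21 a2 b23 a4 b25 a6 b27
  row 3: a1 b32 a3 b34 b35 b36 b37
Rows 1 and 2 agree on B; apply B→F, G and equate their F, G entries.
No row becomes fully distinguished — the join is lossy.

No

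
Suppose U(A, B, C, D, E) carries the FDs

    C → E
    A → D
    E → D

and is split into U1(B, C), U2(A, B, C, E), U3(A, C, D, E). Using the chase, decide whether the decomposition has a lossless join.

Chase test. Columns are A, B, C, D, E; row i has aⱼ where attribute j ∈ Ui, else bᵢⱼ.
Initial tableau (one row per fragment):
  row 1: b11 a2 a3 b14 b15
  row 2: a1 a2 a3 b24 a5
  row 3: a1 b32 a3 a4 a5
Rows 1 and 2 agree on C; apply C→E and equate their E entries.
Rows 2 and 3 agree on A; apply A→D and equate their D entries.
Rows 1 and 2 agree on E; apply E→D and equate their D entries.
Row 2 is now all distinguished symbols — the join is lossless.

Yes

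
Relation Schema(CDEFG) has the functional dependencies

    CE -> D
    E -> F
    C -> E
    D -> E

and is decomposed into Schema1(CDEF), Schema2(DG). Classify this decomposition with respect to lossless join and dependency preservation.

lossy but dependency-preserving

Lossless test: (D)⁺ = {DEF}, which is a superkey of neither fragment — lossy.
Dependency preservation: every FD's attributes lie within a single fragment, so each can be enforced locally — preserved.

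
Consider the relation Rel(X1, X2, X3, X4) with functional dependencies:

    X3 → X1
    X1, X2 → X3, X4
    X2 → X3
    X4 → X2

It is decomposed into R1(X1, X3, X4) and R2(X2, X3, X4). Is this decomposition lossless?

Common attributes: R1 ∩ R2 = {X3, X4}.
Closure of {X3, X4}: X3 → X1 applies, adding X1; X4 → X2 applies, adding X2. So (X3, X4)⁺ = {X1, X2, X3, X4}.
This closure contains every attribute of R1, so R1 ∩ R2 → R1. The join is lossless.

Yes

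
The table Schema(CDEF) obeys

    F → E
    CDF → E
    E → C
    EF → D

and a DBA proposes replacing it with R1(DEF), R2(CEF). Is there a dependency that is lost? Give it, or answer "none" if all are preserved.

F → E lies within R1.
CDF → E: restricted closure across fragments reaches E.
E → C lies within R2.
EF → D lies within R1.
Every dependency is enforceable on the fragments, so the decomposition is dependency-preserving.

none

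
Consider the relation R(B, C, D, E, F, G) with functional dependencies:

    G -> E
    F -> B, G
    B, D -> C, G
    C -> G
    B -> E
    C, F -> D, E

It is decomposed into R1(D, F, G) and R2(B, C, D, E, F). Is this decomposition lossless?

Yes

Common attributes: R1 ∩ R2 = {D, F}.
Closure of {D, F}: F → B, G applies, adding B, G; B, D → C, G applies, adding C; B → E applies, adding E. So (D, F)⁺ = {B, C, D, E, F, G}.
This closure contains every attribute of R1, so R1 ∩ R2 → R1. The join is lossless.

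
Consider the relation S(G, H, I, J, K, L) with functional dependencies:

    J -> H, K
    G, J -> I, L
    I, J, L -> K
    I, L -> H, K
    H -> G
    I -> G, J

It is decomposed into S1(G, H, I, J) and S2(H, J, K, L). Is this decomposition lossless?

Common attributes: S1 ∩ S2 = {H, J}.
Closure of {H, J}: J → H, K applies, adding K; H → G applies, adding G; G, J → I, L applies, adding I, L. So (H, J)⁺ = {G, H, I, J, K, L}.
This closure contains every attribute of S1, so S1 ∩ S2 → S1. The join is lossless.

Yes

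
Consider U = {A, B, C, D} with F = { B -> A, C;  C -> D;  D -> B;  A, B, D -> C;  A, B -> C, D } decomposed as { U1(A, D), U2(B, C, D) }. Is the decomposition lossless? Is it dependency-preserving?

lossless and dependency-preserving

Lossless test: (D)⁺ = {A, B, C, D}, which contains all of one fragment — lossless.
Dependency preservation: B → A, C; A, B, D → C; A, B → C, D are not contained in any single fragment, but the restricted closure of each left-hand side across the fragments still reaches the right-hand side; the remaining FDs each lie inside some fragment. All dependencies are preserved.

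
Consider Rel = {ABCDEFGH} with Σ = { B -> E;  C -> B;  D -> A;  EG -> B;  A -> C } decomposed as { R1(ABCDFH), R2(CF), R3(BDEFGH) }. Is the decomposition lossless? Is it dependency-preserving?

Lossless test (chase): Rows 1 and 3 agree on B; apply B→E and equate their E entries. Rows 1 and 2 agree on C; apply C→B and equate their B entries. Rows 1 and 3 agree on D; apply D→A and equate their A entries. Rows 1 and 3 agree on A; apply A→C and equate their C entries. Rows 1 and 2 agree on B; apply B→E and equate their E entries. Row 3 is now all distinguished symbols — the join is lossless.
Dependency preservation: every FD's attributes lie within a single fragment, so each can be enforced locally — preserved.

lossless and dependency-preserving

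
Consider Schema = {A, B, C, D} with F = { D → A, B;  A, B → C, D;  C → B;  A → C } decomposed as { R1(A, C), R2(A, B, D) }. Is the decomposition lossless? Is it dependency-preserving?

Lossless test: (A)⁺ = {A, B, C, D}, which contains all of one fragment — lossless.
Dependency preservation: the restricted closure of {C} across the fragments never reaches {B}, so C → B cannot be enforced without a join — not preserved.

lossless but not dependency-preserving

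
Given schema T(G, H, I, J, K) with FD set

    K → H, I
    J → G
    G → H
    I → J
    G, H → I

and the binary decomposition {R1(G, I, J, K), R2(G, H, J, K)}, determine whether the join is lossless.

Yes

Common attributes: R1 ∩ R2 = {G, J, K}.
Closure of {G, J, K}: K → H, I applies, adding H, I. So (G, J, K)⁺ = {G, H, I, J, K}.
This closure contains every attribute of R1, so R1 ∩ R2 → R1. The join is lossless.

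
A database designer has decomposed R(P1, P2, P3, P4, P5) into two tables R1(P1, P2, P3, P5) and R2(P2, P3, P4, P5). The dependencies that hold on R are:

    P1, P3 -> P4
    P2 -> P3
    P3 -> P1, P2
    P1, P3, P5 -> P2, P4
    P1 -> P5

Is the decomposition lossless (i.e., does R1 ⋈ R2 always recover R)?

Yes

Common attributes: R1 ∩ R2 = {P2, P3, P5}.
Closure of {P2, P3, P5}: P3 → P1, P2 applies, adding P1; P1, P3, P5 → P2, P4 applies, adding P4. So (P2, P3, P5)⁺ = {P1, P2, P3, P4, P5}.
This closure contains every attribute of R1, so R1 ∩ R2 → R1. The join is lossless.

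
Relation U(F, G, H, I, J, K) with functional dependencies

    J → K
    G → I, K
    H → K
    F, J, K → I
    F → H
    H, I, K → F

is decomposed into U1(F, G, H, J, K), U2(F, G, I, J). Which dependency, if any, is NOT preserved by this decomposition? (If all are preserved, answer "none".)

Check H, I, K → F: no single fragment contains all of {F, H, I, K}, and the restricted closure of {H, I, K} across the fragments never reaches {F}.
J → K is preserved.
G → I, K is preserved.
H → K is preserved.
F, J, K → I is preserved.
F → H is preserved.

H, I, K → F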